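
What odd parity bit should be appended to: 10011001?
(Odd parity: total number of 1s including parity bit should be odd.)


Number of 1s in data: 4
Parity bit: 1

1


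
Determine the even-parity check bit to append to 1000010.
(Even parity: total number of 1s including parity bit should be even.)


Number of 1s in data: 2
Parity bit: 0

0


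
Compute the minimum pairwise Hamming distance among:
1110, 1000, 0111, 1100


Comparing all pairs, minimum distance: 1
Can detect 0 errors, correct 0 errors

1


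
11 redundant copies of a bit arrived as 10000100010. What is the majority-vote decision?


Ones: 3 out of 11
Threshold: 6

0 (3/11 voted 1)


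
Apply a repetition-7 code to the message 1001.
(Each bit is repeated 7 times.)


Each bit -> 7 copies

1111111000000000000001111111


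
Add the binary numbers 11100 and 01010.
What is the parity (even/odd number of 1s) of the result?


11100 = 28
01010 = 10
Sum = 38 = 100110
1s count = 3

odd parity (3 ones in 100110)


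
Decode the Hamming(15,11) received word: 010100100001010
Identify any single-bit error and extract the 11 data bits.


Syndrome = 3: error at position 3

Data: 10010001010 (corrected bit 3)


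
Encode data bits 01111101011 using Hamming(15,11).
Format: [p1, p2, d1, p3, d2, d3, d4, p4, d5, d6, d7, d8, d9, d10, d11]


Parity bits: p1=0, p2=1, p3=0, p4=1

010011111101011


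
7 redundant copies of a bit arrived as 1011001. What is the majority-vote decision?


Ones: 4 out of 7
Threshold: 4

1 (4/7 voted 1)


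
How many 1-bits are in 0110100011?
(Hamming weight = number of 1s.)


Counting 1s in 0110100011

5


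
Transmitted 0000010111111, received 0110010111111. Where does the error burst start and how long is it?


XOR: 0110000000000

Burst at position 1, length 2


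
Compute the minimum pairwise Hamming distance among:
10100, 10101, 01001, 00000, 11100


Comparing all pairs, minimum distance: 1
Can detect 0 errors, correct 0 errors

1


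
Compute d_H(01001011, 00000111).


XOR: 01001100
Count of 1s: 3

3


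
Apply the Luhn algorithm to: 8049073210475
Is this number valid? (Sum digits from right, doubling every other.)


Luhn sum = 48
48 mod 10 = 8

Invalid (Luhn sum mod 10 = 8)


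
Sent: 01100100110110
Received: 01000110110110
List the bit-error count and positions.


XOR: 00100010000000

2 error(s) at position(s): 2, 6


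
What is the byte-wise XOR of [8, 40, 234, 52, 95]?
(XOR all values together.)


XOR chain: 8 ^ 40 ^ 234 ^ 52 ^ 95 = 161

161


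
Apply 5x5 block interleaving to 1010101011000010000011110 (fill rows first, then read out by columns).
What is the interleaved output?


Matrix:
  10101
  01011
  00001
  00000
  11110
Read columns: 1000101001100010100111100

1000101001100010100111100


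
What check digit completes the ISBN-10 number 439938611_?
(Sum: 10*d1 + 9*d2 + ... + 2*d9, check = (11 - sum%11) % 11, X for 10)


Weighted sum: 289
289 mod 11 = 3

Check digit: 8


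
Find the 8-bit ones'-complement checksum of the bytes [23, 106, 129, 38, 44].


Sum = 340 mod 256 = 84
Complement = 171

171


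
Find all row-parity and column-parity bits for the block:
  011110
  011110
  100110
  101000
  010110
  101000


Row parities: 001010
Column parities: 110000

Row P: 001010, Col P: 110000, Corner: 0


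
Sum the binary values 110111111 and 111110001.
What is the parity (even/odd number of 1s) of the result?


110111111 = 447
111110001 = 497
Sum = 944 = 1110110000
1s count = 5

odd parity (5 ones in 1110110000)


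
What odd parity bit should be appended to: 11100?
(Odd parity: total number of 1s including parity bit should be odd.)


Number of 1s in data: 3
Parity bit: 0

0


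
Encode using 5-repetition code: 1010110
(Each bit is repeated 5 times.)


Each bit -> 5 copies

11111000001111100000111111111100000


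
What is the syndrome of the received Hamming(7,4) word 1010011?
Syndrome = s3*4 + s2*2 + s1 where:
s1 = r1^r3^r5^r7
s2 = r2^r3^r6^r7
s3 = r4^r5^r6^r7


s1=1, s2=1, s3=0

Syndrome = 3 (error at position 3)


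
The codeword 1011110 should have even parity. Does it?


Number of 1s: 5

No, parity error (5 ones)


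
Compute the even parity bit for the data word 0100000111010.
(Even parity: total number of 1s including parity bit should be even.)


Number of 1s in data: 5
Parity bit: 1

1


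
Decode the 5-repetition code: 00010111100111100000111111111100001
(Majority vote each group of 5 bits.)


Groups: 00010, 11110, 01111, 00000, 11111, 11111, 00001
Majority votes: 0110110

0110110


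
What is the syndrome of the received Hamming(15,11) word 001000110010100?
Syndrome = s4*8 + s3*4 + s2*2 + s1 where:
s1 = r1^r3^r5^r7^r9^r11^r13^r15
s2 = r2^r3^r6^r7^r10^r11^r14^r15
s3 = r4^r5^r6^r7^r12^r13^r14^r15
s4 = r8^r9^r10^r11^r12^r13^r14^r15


s1=0, s2=1, s3=0, s4=1

Syndrome = 10 (error at position 10)


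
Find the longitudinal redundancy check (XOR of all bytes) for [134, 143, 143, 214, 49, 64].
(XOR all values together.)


XOR chain: 134 ^ 143 ^ 143 ^ 214 ^ 49 ^ 64 = 33

33


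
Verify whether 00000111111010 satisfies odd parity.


Number of 1s: 7

Yes, parity is correct (7 ones)


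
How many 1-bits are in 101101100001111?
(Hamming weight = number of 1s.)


Counting 1s in 101101100001111

9


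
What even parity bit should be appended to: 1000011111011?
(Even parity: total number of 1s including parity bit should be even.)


Number of 1s in data: 8
Parity bit: 0

0


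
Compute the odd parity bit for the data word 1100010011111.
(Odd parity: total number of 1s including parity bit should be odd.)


Number of 1s in data: 8
Parity bit: 1

1


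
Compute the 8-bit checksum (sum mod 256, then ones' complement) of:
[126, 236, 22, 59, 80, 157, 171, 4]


Sum = 855 mod 256 = 87
Complement = 168

168


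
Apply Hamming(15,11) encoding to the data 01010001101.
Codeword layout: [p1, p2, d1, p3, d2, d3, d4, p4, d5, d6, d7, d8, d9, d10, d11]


Parity bits: p1=0, p2=0, p3=1, p4=1

000110110001101


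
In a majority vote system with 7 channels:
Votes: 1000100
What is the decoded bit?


Ones: 2 out of 7
Threshold: 4

0 (2/7 voted 1)


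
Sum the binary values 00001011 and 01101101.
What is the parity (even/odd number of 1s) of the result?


00001011 = 11
01101101 = 109
Sum = 120 = 1111000
1s count = 4

even parity (4 ones in 1111000)


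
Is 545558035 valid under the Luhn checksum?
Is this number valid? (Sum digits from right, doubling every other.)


Luhn sum = 42
42 mod 10 = 2

Invalid (Luhn sum mod 10 = 2)


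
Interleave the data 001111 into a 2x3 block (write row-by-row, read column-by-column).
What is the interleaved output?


Matrix:
  001
  111
Read columns: 010111

010111


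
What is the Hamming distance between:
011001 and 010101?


XOR: 001100
Count of 1s: 2

2


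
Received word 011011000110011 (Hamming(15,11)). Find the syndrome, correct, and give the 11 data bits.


Syndrome = 2: error at position 2

Data: 11100110011 (corrected bit 2)


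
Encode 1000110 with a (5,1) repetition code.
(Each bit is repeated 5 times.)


Each bit -> 5 copies

11111000000000000000111111111100000


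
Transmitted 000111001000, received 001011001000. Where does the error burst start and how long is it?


XOR: 001100000000

Burst at position 2, length 2


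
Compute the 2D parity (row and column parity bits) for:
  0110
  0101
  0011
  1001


Row parities: 0000
Column parities: 1001

Row P: 0000, Col P: 1001, Corner: 0


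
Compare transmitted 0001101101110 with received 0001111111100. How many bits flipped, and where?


XOR: 0000010010010

3 error(s) at position(s): 5, 8, 11


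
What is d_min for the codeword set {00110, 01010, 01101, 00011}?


Comparing all pairs, minimum distance: 2
Can detect 1 errors, correct 0 errors

2


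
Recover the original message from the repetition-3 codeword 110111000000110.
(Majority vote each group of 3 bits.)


Groups: 110, 111, 000, 000, 110
Majority votes: 11001

11001


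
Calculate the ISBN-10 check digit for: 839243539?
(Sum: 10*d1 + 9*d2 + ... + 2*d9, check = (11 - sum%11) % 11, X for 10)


Weighted sum: 279
279 mod 11 = 4

Check digit: 7


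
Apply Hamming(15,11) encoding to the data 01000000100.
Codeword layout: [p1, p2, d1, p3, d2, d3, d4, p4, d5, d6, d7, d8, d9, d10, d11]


Parity bits: p1=0, p2=0, p3=0, p4=1

000010010000100


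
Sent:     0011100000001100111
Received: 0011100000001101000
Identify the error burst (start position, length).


XOR: 0000000000000001111

Burst at position 15, length 4


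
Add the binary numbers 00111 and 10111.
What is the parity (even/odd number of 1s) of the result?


00111 = 7
10111 = 23
Sum = 30 = 11110
1s count = 4

even parity (4 ones in 11110)


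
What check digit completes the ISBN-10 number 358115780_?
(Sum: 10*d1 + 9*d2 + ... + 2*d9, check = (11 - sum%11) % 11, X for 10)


Weighted sum: 229
229 mod 11 = 9

Check digit: 2


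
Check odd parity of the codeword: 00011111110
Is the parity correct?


Number of 1s: 7

Yes, parity is correct (7 ones)


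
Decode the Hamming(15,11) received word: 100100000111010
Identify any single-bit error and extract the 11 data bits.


Syndrome = 6: error at position 6

Data: 00100111010 (corrected bit 6)


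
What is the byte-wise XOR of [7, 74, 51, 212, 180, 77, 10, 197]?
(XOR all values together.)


XOR chain: 7 ^ 74 ^ 51 ^ 212 ^ 180 ^ 77 ^ 10 ^ 197 = 156

156


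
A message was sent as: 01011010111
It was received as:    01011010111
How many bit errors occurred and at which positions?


XOR: 00000000000

0 errors (received matches sent)


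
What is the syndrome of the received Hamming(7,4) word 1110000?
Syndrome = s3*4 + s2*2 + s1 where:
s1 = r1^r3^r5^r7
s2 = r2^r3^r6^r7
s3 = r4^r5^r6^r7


s1=0, s2=0, s3=0

Syndrome = 0 (no error)


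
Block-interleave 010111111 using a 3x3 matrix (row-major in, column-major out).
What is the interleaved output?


Matrix:
  010
  111
  111
Read columns: 011111011

011111011


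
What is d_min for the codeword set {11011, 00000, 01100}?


Comparing all pairs, minimum distance: 2
Can detect 1 errors, correct 0 errors

2


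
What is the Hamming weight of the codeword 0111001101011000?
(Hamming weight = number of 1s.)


Counting 1s in 0111001101011000

8


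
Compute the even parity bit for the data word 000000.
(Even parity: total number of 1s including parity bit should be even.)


Number of 1s in data: 0
Parity bit: 0

0


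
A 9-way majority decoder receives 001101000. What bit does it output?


Ones: 3 out of 9
Threshold: 5

0 (3/9 voted 1)


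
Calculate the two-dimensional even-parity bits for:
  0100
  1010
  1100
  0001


Row parities: 1001
Column parities: 0011

Row P: 1001, Col P: 0011, Corner: 0


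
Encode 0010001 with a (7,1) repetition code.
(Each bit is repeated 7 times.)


Each bit -> 7 copies

0000000000000011111110000000000000000000001111111


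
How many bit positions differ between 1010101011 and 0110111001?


XOR: 1100010010
Count of 1s: 4

4


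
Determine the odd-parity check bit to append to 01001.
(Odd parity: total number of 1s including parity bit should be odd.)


Number of 1s in data: 2
Parity bit: 1

1


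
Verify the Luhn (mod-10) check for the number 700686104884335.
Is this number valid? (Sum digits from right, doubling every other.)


Luhn sum = 63
63 mod 10 = 3

Invalid (Luhn sum mod 10 = 3)


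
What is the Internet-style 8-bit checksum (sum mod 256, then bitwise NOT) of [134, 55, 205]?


Sum = 394 mod 256 = 138
Complement = 117

117


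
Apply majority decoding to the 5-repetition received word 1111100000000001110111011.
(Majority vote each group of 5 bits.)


Groups: 11111, 00000, 00000, 11101, 11011
Majority votes: 10011

10011


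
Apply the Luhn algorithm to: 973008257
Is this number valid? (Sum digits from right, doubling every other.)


Luhn sum = 34
34 mod 10 = 4

Invalid (Luhn sum mod 10 = 4)


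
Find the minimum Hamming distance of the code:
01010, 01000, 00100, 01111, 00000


Comparing all pairs, minimum distance: 1
Can detect 0 errors, correct 0 errors

1


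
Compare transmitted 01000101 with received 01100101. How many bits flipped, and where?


XOR: 00100000

1 error(s) at position(s): 2


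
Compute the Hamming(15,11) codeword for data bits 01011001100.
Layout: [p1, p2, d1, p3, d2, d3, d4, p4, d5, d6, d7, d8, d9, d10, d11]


Parity bits: p1=0, p2=1, p3=0, p4=1

010010111001100


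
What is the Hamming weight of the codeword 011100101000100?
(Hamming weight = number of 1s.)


Counting 1s in 011100101000100

6


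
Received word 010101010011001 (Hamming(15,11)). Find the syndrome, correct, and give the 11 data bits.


Syndrome = 0: no error detected

Data: 00100011001 (no errors)


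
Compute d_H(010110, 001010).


XOR: 011100
Count of 1s: 3

3


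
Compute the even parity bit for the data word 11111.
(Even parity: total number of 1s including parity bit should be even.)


Number of 1s in data: 5
Parity bit: 1

1


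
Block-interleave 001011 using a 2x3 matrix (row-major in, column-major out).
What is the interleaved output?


Matrix:
  001
  011
Read columns: 000111

000111


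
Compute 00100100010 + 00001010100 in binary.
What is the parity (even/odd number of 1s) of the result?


00100100010 = 290
00001010100 = 84
Sum = 374 = 101110110
1s count = 6

even parity (6 ones in 101110110)


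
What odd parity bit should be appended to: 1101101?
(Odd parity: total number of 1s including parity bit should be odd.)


Number of 1s in data: 5
Parity bit: 0

0


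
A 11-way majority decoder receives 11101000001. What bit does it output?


Ones: 5 out of 11
Threshold: 6

0 (5/11 voted 1)


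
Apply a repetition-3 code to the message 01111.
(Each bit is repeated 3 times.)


Each bit -> 3 copies

000111111111111


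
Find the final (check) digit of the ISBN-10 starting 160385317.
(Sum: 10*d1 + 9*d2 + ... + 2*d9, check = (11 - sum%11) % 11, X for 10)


Weighted sum: 187
187 mod 11 = 0

Check digit: 0


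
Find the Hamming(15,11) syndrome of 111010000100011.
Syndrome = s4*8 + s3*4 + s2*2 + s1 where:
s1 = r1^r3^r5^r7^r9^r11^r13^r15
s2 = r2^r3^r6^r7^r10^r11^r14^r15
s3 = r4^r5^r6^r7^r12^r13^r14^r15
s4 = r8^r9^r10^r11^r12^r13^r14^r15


s1=0, s2=1, s3=1, s4=1

Syndrome = 14 (error at position 14)


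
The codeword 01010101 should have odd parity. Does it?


Number of 1s: 4

No, parity error (4 ones)


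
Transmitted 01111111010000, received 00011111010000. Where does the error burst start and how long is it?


XOR: 01100000000000

Burst at position 1, length 2


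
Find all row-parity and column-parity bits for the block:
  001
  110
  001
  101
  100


Row parities: 10101
Column parities: 111

Row P: 10101, Col P: 111, Corner: 1


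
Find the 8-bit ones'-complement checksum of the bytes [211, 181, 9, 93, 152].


Sum = 646 mod 256 = 134
Complement = 121

121


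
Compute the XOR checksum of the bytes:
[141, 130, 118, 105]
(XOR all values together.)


XOR chain: 141 ^ 130 ^ 118 ^ 105 = 16

16


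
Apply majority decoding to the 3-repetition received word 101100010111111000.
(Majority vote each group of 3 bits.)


Groups: 101, 100, 010, 111, 111, 000
Majority votes: 100110

100110


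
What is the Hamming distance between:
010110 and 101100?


XOR: 111010
Count of 1s: 4

4


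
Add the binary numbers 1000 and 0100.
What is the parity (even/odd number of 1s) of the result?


1000 = 8
0100 = 4
Sum = 12 = 1100
1s count = 2

even parity (2 ones in 1100)


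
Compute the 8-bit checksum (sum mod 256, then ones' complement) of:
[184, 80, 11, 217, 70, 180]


Sum = 742 mod 256 = 230
Complement = 25

25


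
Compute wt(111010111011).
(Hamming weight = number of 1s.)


Counting 1s in 111010111011

9


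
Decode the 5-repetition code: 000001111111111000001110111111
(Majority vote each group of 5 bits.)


Groups: 00000, 11111, 11111, 00000, 11101, 11111
Majority votes: 011011

011011


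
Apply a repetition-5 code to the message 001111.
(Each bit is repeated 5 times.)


Each bit -> 5 copies

000000000011111111111111111111


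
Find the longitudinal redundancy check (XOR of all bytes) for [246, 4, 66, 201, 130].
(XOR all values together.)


XOR chain: 246 ^ 4 ^ 66 ^ 201 ^ 130 = 251

251


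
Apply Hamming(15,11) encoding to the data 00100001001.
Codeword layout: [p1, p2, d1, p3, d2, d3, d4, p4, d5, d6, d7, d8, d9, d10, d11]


Parity bits: p1=1, p2=0, p3=1, p4=0

100101000001001


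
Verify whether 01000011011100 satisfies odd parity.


Number of 1s: 6

No, parity error (6 ones)


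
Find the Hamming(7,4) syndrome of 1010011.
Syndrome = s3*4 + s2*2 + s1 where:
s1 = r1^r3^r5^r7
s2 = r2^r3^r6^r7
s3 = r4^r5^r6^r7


s1=1, s2=1, s3=0

Syndrome = 3 (error at position 3)


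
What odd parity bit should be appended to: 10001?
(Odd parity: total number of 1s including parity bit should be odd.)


Number of 1s in data: 2
Parity bit: 1

1


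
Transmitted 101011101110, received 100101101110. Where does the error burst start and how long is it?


XOR: 001110000000

Burst at position 2, length 3


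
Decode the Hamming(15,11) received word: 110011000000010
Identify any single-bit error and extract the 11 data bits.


Syndrome = 14: error at position 14

Data: 01100000000 (corrected bit 14)


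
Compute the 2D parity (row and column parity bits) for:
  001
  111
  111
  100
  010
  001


Row parities: 111111
Column parities: 110

Row P: 111111, Col P: 110, Corner: 0


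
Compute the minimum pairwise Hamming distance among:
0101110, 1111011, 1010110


Comparing all pairs, minimum distance: 4
Can detect 3 errors, correct 1 errors

4


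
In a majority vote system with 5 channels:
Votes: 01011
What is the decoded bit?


Ones: 3 out of 5
Threshold: 3

1 (3/5 voted 1)


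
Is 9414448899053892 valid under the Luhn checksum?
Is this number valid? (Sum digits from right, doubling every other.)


Luhn sum = 94
94 mod 10 = 4

Invalid (Luhn sum mod 10 = 4)


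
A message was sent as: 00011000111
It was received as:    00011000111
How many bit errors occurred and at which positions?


XOR: 00000000000

0 errors (received matches sent)


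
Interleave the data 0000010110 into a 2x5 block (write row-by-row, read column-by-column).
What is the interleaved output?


Matrix:
  00000
  10110
Read columns: 0100010100

0100010100


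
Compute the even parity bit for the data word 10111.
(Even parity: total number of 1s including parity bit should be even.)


Number of 1s in data: 4
Parity bit: 0

0


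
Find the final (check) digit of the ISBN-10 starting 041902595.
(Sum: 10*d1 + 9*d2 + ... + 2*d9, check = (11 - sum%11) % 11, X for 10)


Weighted sum: 174
174 mod 11 = 9

Check digit: 2


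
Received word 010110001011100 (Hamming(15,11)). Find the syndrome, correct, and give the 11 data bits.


Syndrome = 0: no error detected

Data: 01001011100 (no errors)


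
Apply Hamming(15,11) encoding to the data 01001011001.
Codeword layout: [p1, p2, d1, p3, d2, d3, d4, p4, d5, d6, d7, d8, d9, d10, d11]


Parity bits: p1=0, p2=0, p3=1, p4=0

000110001011001


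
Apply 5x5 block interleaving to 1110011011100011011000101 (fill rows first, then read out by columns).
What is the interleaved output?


Matrix:
  11100
  11011
  10001
  10110
  00101
Read columns: 1111011000100110101001101

1111011000100110101001101


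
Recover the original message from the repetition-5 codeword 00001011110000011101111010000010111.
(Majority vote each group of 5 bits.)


Groups: 00001, 01111, 00000, 11101, 11101, 00000, 10111
Majority votes: 0101101

0101101


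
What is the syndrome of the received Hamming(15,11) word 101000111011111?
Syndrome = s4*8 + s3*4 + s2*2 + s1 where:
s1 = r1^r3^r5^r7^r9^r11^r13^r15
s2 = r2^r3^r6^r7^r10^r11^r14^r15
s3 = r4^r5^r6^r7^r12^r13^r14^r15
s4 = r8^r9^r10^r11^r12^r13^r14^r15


s1=1, s2=1, s3=1, s4=1

Syndrome = 15 (error at position 15)


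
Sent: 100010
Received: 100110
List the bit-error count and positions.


XOR: 000100

1 error(s) at position(s): 3


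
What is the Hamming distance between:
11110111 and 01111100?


XOR: 10001011
Count of 1s: 4

4


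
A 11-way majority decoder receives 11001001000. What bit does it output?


Ones: 4 out of 11
Threshold: 6

0 (4/11 voted 1)


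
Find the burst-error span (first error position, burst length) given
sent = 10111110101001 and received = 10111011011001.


XOR: 00000101110000

Burst at position 5, length 5


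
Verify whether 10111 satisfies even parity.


Number of 1s: 4

Yes, parity is correct (4 ones)


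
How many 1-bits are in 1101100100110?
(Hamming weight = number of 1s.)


Counting 1s in 1101100100110

7


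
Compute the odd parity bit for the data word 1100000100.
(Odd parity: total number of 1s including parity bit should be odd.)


Number of 1s in data: 3
Parity bit: 0

0


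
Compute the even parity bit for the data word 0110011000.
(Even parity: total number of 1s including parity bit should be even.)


Number of 1s in data: 4
Parity bit: 0

0


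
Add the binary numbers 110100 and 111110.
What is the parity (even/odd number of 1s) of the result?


110100 = 52
111110 = 62
Sum = 114 = 1110010
1s count = 4

even parity (4 ones in 1110010)


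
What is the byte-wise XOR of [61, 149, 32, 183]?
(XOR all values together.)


XOR chain: 61 ^ 149 ^ 32 ^ 183 = 63

63


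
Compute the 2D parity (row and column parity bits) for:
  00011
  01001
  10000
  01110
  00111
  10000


Row parities: 001111
Column parities: 00011

Row P: 001111, Col P: 00011, Corner: 0


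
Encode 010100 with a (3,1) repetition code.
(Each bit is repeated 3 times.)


Each bit -> 3 copies

000111000111000000


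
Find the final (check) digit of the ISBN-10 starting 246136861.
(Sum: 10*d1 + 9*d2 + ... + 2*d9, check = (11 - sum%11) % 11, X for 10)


Weighted sum: 211
211 mod 11 = 2

Check digit: 9


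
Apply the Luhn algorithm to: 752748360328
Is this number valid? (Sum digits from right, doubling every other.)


Luhn sum = 64
64 mod 10 = 4

Invalid (Luhn sum mod 10 = 4)


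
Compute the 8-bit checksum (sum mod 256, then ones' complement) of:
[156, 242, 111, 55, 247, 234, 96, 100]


Sum = 1241 mod 256 = 217
Complement = 38

38


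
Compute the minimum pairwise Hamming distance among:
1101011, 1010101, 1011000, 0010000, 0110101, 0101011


Comparing all pairs, minimum distance: 1
Can detect 0 errors, correct 0 errors

1


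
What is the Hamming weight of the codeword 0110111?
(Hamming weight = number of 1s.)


Counting 1s in 0110111

5


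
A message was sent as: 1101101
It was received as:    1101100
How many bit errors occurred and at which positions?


XOR: 0000001

1 error(s) at position(s): 6


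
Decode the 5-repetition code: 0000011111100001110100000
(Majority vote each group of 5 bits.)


Groups: 00000, 11111, 10000, 11101, 00000
Majority votes: 01010

01010


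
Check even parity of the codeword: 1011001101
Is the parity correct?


Number of 1s: 6

Yes, parity is correct (6 ones)


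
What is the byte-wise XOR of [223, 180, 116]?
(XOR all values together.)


XOR chain: 223 ^ 180 ^ 116 = 31

31


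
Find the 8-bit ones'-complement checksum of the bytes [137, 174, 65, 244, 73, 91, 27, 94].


Sum = 905 mod 256 = 137
Complement = 118

118


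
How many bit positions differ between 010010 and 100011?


XOR: 110001
Count of 1s: 3

3


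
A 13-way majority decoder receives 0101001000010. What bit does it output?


Ones: 4 out of 13
Threshold: 7

0 (4/13 voted 1)


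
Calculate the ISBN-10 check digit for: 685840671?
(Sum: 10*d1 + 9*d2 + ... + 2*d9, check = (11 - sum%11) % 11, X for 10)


Weighted sum: 299
299 mod 11 = 2

Check digit: 9


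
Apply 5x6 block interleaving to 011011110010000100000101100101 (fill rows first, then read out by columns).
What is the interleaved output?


Matrix:
  011011
  110010
  000100
  000101
  100101
Read columns: 010011100010000001111100010011

010011100010000001111100010011


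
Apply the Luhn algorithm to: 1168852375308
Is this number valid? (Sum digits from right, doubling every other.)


Luhn sum = 52
52 mod 10 = 2

Invalid (Luhn sum mod 10 = 2)


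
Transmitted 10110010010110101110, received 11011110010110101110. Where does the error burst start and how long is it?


XOR: 01101100000000000000

Burst at position 1, length 5


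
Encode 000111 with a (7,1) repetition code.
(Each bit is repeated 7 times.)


Each bit -> 7 copies

000000000000000000000111111111111111111111


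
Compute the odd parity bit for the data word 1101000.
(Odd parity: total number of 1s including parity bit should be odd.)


Number of 1s in data: 3
Parity bit: 0

0


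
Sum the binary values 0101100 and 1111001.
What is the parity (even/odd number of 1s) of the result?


0101100 = 44
1111001 = 121
Sum = 165 = 10100101
1s count = 4

even parity (4 ones in 10100101)


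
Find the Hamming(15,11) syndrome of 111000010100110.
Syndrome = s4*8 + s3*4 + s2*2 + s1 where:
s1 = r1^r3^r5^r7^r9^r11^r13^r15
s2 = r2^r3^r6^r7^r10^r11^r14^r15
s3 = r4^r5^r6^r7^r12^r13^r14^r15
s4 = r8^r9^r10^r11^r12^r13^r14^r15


s1=1, s2=0, s3=0, s4=0

Syndrome = 1 (error at position 1)


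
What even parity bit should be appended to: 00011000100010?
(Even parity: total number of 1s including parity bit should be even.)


Number of 1s in data: 4
Parity bit: 0

0


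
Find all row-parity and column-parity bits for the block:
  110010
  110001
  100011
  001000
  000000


Row parities: 11110
Column parities: 101000

Row P: 11110, Col P: 101000, Corner: 0


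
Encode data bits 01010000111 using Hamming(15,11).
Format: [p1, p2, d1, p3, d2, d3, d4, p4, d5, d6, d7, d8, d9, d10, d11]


Parity bits: p1=0, p2=1, p3=1, p4=1

010110110000111


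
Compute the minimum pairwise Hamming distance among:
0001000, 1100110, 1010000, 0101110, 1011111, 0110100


Comparing all pairs, minimum distance: 2
Can detect 1 errors, correct 0 errors

2


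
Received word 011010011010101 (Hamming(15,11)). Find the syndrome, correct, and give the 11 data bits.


Syndrome = 12: error at position 12

Data: 11001011101 (corrected bit 12)


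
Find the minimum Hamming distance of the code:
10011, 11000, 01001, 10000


Comparing all pairs, minimum distance: 1
Can detect 0 errors, correct 0 errors

1


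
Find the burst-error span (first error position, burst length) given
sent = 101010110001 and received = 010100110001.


XOR: 111110000000

Burst at position 0, length 5


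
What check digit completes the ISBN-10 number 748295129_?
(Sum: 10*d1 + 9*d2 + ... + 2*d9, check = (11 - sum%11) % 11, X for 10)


Weighted sum: 291
291 mod 11 = 5

Check digit: 6


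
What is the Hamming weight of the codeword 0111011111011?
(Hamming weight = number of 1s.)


Counting 1s in 0111011111011

10


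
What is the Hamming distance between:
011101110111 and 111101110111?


XOR: 100000000000
Count of 1s: 1

1


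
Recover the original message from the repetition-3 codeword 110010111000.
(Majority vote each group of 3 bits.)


Groups: 110, 010, 111, 000
Majority votes: 1010

1010


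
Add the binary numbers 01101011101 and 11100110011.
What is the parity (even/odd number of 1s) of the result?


01101011101 = 861
11100110011 = 1843
Sum = 2704 = 101010010000
1s count = 4

even parity (4 ones in 101010010000)


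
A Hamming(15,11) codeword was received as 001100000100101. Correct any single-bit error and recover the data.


Syndrome = 15: error at position 15

Data: 10000100100 (corrected bit 15)


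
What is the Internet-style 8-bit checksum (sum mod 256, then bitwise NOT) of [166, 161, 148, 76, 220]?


Sum = 771 mod 256 = 3
Complement = 252

252


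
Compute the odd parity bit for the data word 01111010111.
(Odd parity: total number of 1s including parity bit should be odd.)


Number of 1s in data: 8
Parity bit: 1

1


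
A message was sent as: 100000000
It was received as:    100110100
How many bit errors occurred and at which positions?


XOR: 000110100

3 error(s) at position(s): 3, 4, 6


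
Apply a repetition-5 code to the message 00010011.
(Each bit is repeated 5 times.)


Each bit -> 5 copies

0000000000000001111100000000001111111111


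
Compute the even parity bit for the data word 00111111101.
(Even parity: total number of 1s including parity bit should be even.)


Number of 1s in data: 8
Parity bit: 0

0


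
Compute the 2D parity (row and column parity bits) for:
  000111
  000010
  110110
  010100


Row parities: 1100
Column parities: 100111

Row P: 1100, Col P: 100111, Corner: 0


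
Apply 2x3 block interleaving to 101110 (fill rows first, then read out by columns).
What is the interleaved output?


Matrix:
  101
  110
Read columns: 110110

110110


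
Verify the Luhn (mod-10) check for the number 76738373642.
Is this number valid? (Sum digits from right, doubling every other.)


Luhn sum = 66
66 mod 10 = 6

Invalid (Luhn sum mod 10 = 6)


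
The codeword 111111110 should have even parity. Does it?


Number of 1s: 8

Yes, parity is correct (8 ones)


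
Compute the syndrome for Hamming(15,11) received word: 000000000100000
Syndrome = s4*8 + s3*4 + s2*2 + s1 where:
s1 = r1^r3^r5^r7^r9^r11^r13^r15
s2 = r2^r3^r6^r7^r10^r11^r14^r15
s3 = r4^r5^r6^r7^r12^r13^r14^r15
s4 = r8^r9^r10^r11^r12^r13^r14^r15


s1=0, s2=1, s3=0, s4=1

Syndrome = 10 (error at position 10)


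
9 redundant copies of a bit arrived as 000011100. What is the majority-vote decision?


Ones: 3 out of 9
Threshold: 5

0 (3/9 voted 1)


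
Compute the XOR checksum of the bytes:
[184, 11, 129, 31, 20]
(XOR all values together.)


XOR chain: 184 ^ 11 ^ 129 ^ 31 ^ 20 = 57

57


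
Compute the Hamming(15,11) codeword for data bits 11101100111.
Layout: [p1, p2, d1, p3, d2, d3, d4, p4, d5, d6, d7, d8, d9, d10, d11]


Parity bits: p1=1, p2=1, p3=1, p4=1

111111011100111


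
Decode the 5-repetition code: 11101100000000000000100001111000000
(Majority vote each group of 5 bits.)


Groups: 11101, 10000, 00000, 00000, 10000, 11110, 00000
Majority votes: 1000010

1000010


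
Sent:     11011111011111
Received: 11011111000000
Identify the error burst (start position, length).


XOR: 00000000011111

Burst at position 9, length 5


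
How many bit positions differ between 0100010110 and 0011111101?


XOR: 0111101011
Count of 1s: 7

7


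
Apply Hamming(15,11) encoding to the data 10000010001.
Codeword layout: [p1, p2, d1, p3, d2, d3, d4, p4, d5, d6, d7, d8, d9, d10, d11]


Parity bits: p1=1, p2=1, p3=1, p4=0

111100000010001


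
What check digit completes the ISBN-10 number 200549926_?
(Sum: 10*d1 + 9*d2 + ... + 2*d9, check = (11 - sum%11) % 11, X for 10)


Weighted sum: 178
178 mod 11 = 2

Check digit: 9


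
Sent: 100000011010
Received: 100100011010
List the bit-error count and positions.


XOR: 000100000000

1 error(s) at position(s): 3


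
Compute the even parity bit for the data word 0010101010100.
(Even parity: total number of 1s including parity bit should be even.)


Number of 1s in data: 5
Parity bit: 1

1


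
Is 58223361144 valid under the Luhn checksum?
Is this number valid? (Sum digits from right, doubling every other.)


Luhn sum = 48
48 mod 10 = 8

Invalid (Luhn sum mod 10 = 8)


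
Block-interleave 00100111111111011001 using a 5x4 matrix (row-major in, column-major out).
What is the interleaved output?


Matrix:
  0010
  0111
  1111
  1101
  1001
Read columns: 00111011101110001111

00111011101110001111


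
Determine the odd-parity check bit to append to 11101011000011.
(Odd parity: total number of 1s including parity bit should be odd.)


Number of 1s in data: 8
Parity bit: 1

1


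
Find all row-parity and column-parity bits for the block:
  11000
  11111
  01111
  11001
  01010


Row parities: 01010
Column parities: 11011

Row P: 01010, Col P: 11011, Corner: 0


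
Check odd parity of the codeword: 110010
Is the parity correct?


Number of 1s: 3

Yes, parity is correct (3 ones)


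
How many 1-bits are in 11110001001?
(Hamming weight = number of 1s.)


Counting 1s in 11110001001

6


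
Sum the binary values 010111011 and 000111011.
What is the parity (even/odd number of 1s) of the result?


010111011 = 187
000111011 = 59
Sum = 246 = 11110110
1s count = 6

even parity (6 ones in 11110110)


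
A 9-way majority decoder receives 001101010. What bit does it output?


Ones: 4 out of 9
Threshold: 5

0 (4/9 voted 1)


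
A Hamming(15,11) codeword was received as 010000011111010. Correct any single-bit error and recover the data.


Syndrome = 0: no error detected

Data: 00001111010 (no errors)


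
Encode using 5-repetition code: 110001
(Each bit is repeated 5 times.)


Each bit -> 5 copies

111111111100000000000000011111


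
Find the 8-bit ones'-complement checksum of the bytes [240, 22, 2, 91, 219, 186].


Sum = 760 mod 256 = 248
Complement = 7

7


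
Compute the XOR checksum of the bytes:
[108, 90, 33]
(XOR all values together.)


XOR chain: 108 ^ 90 ^ 33 = 23

23


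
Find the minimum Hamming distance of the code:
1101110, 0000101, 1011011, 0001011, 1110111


Comparing all pairs, minimum distance: 2
Can detect 1 errors, correct 0 errors

2


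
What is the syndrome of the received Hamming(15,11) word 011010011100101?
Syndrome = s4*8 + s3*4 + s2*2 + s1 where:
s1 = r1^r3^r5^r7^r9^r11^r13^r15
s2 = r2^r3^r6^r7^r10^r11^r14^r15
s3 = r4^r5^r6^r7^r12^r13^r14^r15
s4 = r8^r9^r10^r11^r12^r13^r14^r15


s1=1, s2=0, s3=1, s4=1

Syndrome = 13 (error at position 13)


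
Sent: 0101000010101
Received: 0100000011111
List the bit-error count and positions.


XOR: 0001000001010

3 error(s) at position(s): 3, 9, 11


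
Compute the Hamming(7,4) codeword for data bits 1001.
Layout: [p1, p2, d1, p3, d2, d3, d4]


Parity bits: p1=0, p2=0, p3=1

0011001


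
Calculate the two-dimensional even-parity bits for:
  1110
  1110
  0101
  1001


Row parities: 1100
Column parities: 1100

Row P: 1100, Col P: 1100, Corner: 0


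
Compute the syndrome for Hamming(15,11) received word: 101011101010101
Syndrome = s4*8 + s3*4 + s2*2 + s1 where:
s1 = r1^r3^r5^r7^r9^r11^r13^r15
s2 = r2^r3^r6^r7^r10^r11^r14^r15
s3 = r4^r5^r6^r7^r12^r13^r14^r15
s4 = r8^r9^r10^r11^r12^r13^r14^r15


s1=0, s2=1, s3=1, s4=0

Syndrome = 6 (error at position 6)


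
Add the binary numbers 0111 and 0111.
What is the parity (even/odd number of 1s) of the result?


0111 = 7
0111 = 7
Sum = 14 = 1110
1s count = 3

odd parity (3 ones in 1110)


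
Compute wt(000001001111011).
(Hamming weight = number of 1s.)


Counting 1s in 000001001111011

7


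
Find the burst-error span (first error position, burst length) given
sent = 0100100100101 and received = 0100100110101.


XOR: 0000000010000

Burst at position 8, length 1


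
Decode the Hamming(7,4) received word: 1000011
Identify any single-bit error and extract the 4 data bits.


Syndrome = 0: no error detected

Data: 0011 (no errors)


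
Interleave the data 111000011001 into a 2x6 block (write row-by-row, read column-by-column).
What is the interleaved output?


Matrix:
  111000
  011001
Read columns: 101111000001

101111000001


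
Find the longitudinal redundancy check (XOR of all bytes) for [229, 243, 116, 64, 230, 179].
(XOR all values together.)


XOR chain: 229 ^ 243 ^ 116 ^ 64 ^ 230 ^ 179 = 119

119


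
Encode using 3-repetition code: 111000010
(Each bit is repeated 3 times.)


Each bit -> 3 copies

111111111000000000000111000


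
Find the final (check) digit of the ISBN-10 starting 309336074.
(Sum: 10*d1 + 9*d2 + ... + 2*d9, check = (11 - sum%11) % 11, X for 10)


Weighted sum: 200
200 mod 11 = 2

Check digit: 9


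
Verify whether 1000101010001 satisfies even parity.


Number of 1s: 5

No, parity error (5 ones)


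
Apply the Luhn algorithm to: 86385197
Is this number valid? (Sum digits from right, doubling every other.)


Luhn sum = 45
45 mod 10 = 5

Invalid (Luhn sum mod 10 = 5)


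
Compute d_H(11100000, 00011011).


XOR: 11111011
Count of 1s: 7

7


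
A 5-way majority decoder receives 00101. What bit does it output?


Ones: 2 out of 5
Threshold: 3

0 (2/5 voted 1)


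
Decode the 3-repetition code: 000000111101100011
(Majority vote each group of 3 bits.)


Groups: 000, 000, 111, 101, 100, 011
Majority votes: 001101

001101


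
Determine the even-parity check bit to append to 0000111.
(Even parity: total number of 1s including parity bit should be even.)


Number of 1s in data: 3
Parity bit: 1

1


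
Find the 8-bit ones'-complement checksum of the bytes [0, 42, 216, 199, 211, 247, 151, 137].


Sum = 1203 mod 256 = 179
Complement = 76

76


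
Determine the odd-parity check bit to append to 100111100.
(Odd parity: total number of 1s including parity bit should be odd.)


Number of 1s in data: 5
Parity bit: 0

0


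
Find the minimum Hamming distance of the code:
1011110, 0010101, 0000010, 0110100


Comparing all pairs, minimum distance: 2
Can detect 1 errors, correct 0 errors

2


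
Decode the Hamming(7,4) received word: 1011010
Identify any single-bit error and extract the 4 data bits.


Syndrome = 0: no error detected

Data: 1010 (no errors)


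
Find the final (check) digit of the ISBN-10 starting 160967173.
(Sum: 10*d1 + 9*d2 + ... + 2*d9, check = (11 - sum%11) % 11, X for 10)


Weighted sum: 229
229 mod 11 = 9

Check digit: 2


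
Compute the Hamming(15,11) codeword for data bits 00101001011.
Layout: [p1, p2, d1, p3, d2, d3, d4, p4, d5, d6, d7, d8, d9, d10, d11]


Parity bits: p1=0, p2=1, p3=0, p4=0

010001001001011


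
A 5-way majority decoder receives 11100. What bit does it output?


Ones: 3 out of 5
Threshold: 3

1 (3/5 voted 1)


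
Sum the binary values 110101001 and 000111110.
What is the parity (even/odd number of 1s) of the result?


110101001 = 425
000111110 = 62
Sum = 487 = 111100111
1s count = 7

odd parity (7 ones in 111100111)


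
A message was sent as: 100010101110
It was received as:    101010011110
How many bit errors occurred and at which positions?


XOR: 001000110000

3 error(s) at position(s): 2, 6, 7


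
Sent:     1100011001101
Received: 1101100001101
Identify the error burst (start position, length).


XOR: 0001111000000

Burst at position 3, length 4


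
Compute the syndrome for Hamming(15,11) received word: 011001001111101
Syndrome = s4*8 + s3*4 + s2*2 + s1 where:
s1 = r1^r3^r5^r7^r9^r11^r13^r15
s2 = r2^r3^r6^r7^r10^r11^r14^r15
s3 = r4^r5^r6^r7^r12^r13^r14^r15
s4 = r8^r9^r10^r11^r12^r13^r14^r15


s1=1, s2=0, s3=0, s4=0

Syndrome = 1 (error at position 1)


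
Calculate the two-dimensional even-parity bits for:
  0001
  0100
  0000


Row parities: 110
Column parities: 0101

Row P: 110, Col P: 0101, Corner: 0


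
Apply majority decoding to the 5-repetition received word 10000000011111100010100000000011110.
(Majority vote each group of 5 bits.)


Groups: 10000, 00001, 11111, 00010, 10000, 00000, 11110
Majority votes: 0010001

0010001
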